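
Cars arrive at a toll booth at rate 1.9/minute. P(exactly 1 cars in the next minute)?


Poisson(λ=1.9): P(X=1) = e^(-λ)×λ^k/k!
= e^(-1.9) × 1.9^1 / 1!
≈ 0.1495686192 × 1.9 / 1 ≈ 0.284180

P(X=1) ≈ 0.284180 ≈ 28.42%


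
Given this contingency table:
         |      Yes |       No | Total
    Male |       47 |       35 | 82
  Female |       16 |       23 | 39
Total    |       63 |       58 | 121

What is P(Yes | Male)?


P(Yes | Male) = 47/(47+35) = 47/82

P(Yes|Male) = 47/82 ≈ 57.32%


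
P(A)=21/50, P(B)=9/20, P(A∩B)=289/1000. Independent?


P(A)×P(B) = 189/1000
P(A∩B) = 289/1000
Not equal → NOT independent

No, not independent


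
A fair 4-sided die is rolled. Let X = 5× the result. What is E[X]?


E[die] = (1+4)/2 = 5/2
E[X] = 5 × 5/2 = 25/2

E[X] = 25/2


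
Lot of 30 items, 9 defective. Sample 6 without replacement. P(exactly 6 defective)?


Hypergeometric: C(9,6)×C(21,0)/C(30,6)
= 84×1/593775 = 4/28275

P(X=6) = 4/28275 ≈ 0.01%


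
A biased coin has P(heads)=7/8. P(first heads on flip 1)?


Geometric: P(X=1) = (1-p)^(k-1)×p = (1/8)^0×7/8 = 7/8

P(X=1) = 7/8 ≈ 87.50%


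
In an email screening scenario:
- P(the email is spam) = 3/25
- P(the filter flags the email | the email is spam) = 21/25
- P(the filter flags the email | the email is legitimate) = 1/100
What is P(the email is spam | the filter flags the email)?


Using Bayes' theorem:
P(A|B) = P(B|A)·P(A) / P(B)

P(the filter flags the email) = 21/25 × 3/25 + 1/100 × 22/25
= 63/625 + 11/1250 = 137/1250

P(the email is spam|the filter flags the email) = (63/625) / (137/1250) = 126/137

P(the email is spam|the filter flags the email) = 126/137 ≈ 91.97%


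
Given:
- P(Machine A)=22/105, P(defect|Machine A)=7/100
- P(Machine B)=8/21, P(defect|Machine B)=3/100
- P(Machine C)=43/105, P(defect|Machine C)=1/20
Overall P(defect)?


P(B) = Σ P(B|Aᵢ)×P(Aᵢ)
  7/100×22/105 = 11/750
  3/100×8/21 = 2/175
  1/20×43/105 = 43/2100
Sum = 163/3500

P(defect) = 163/3500 ≈ 4.66%


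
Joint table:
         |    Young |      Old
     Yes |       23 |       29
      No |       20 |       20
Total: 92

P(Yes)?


P(Yes) = (23+29)/92 = 52/92 = 13/23

P(Yes) = 13/23 ≈ 56.52%


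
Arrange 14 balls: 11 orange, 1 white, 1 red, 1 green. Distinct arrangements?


14!/(11!×1!×1!×1!) = 2184

2184


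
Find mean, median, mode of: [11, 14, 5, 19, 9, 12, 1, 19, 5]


Sorted: [1, 5, 5, 9, 11, 12, 14, 19, 19]
Mean = 95/9
Median = 11
Freq: {11: 1, 14: 1, 5: 2, 19: 2, 9: 1, 12: 1, 1: 1}
Mode: [5, 19]

Mean=95/9, Median=11, Mode=[5, 19]


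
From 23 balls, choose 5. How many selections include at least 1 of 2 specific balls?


Complement: C(23,5) - C(21,5) = 33649 - 20349 = 13300

13300


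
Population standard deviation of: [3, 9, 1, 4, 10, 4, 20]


Mean = 51/7
  (3-51/7)²=900/49
  (9-51/7)²=144/49
  (1-51/7)²=1936/49
  (4-51/7)²=529/49
  (10-51/7)²=361/49
  (4-51/7)²=529/49
  (20-51/7)²=7921/49
Σ(x-μ)² = 1760/7
σ² = (1760/7)/7 = 1760/49

σ = √(1760/49) ≈ 5.9932


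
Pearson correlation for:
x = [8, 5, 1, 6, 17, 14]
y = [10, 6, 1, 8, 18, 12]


n=6, Σx=51, Σy=55, Σxy=633, Σx²=611, Σy²=669
r = (6×633 - 51×55)/√((6×611 - 51²)(6×669 - 55²))
= 993/√(1065×989) = 993/√1053285 ≈ 993/1026.2967 ≈ 0.9676

r ≈ 0.9676


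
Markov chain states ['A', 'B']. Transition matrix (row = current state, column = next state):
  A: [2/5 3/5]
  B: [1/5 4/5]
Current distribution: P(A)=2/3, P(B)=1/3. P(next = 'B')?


P(next=B) = Σᵢ P(now=i)×P(i→B)
= 2/3×3/5 + 1/3×4/5
= 2/5 + 4/15 = 2/3

P = 2/3 ≈ 0.6667


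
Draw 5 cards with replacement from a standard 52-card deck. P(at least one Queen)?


P(not a Queen) = 48/52 = 12/13
P(none in 5 draws) = (12/13)^5 = 248832/371293
P(≥1 Queen) = 1 - 248832/371293 = 122461/371293

P = 122461/371293 ≈ 32.98%


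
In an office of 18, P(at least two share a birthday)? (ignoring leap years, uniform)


P(all different) = Π(365-i)/365 for i=0..17
= 0.653089
P(match) = 1 - 0.653089 = 0.346911

P ≈ 0.3469 ≈ 34.69%


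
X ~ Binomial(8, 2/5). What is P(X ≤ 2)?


P(X ≤ 2) = Σ P(X=i) for i=0..2
P(X=0) = 6561/390625
P(X=1) = 34992/390625
P(X=2) = 81648/390625
Sum = 123201/390625

P(X ≤ 2) = 123201/390625 ≈ 31.54%


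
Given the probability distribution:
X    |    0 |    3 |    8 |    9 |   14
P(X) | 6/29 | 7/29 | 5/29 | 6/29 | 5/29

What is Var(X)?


E[X] = 185/29
E[X²] = 1849/29
Var(X) = E[X²] - (E[X])² = 1849/29 - 34225/841 = 19396/841

Var(X) = 19396/841 ≈ 23.0630


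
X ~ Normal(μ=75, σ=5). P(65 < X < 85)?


z₁=(65-75)/5=-2.0, z₂=(85-75)/5=2.0
P = Φ(2.0) - Φ(-2.0) = 0.977250 - 0.022750 = 0.954500 ≈ 0.9545

P(65 < X < 85) ≈ 0.9545


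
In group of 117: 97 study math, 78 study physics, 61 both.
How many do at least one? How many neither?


|A∪B| = 97+78-61 = 114
Neither = 117-114 = 3

At least one: 114; Neither: 3


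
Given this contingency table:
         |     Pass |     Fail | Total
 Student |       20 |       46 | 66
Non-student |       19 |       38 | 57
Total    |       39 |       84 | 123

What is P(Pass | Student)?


P(Pass | Student) = 20/(20+46) = 20/66 = 10/33

P(Pass|Student) = 10/33 ≈ 30.30%


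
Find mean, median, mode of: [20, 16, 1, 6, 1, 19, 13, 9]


Sorted: [1, 1, 6, 9, 13, 16, 19, 20]
Mean = 85/8
Median = 11
Freq: {20: 1, 16: 1, 1: 2, 6: 1, 19: 1, 13: 1, 9: 1}
Mode: [1]

Mean=85/8, Median=11, Mode=1


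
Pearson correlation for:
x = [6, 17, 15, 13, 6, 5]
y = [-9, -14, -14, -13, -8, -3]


n=6, Σx=62, Σy=-61, Σxy=-734, Σx²=780, Σy²=715
r = (6×(-734) - 62×(-61))/√((6×780 - 62²)(6×715 - (-61)²))
= -622/√(836×569) = -622/√475684 ≈ -622/689.6985 ≈ -0.9018

r ≈ -0.9018


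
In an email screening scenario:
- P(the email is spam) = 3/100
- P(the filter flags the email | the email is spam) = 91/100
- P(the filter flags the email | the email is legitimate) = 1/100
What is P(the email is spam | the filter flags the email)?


Using Bayes' theorem:
P(A|B) = P(B|A)·P(A) / P(B)

P(the filter flags the email) = 91/100 × 3/100 + 1/100 × 97/100
= 273/10000 + 97/10000 = 37/1000

P(the email is spam|the filter flags the email) = (273/10000) / (37/1000) = 273/370

P(the email is spam|the filter flags the email) = 273/370 ≈ 73.78%


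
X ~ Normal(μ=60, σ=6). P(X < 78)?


z = (78-60)/6 = 3.0
P(Z < 3.0) = 0.9987

P(X < 78) ≈ 0.9987


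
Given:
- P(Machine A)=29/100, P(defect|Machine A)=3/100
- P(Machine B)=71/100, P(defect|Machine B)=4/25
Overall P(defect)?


P(B) = Σ P(B|Aᵢ)×P(Aᵢ)
  3/100×29/100 = 87/10000
  4/25×71/100 = 71/625
Sum = 1223/10000

P(defect) = 1223/10000 ≈ 12.23%


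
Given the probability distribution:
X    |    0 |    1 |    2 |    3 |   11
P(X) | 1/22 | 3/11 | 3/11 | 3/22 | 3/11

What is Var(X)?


E[X] = 93/22
E[X²] = 783/22
Var(X) = E[X²] - (E[X])² = 783/22 - 8649/484 = 8577/484

Var(X) = 8577/484 ≈ 17.7211


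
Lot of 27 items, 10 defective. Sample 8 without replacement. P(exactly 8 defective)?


Hypergeometric: C(10,8)×C(17,0)/C(27,8)
= 45×1/2220075 = 1/49335

P(X=8) = 1/49335 ≈ 0.00%


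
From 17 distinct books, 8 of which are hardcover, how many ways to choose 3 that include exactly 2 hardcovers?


Choose 2 of the 8 hardcovers and 1 of the other 9 books:
C(8,2)×C(9,1) = 28×9 = 252

252


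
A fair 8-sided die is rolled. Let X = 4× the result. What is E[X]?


E[die] = (1+8)/2 = 9/2
E[X] = 4 × 9/2 = 18

E[X] = 18


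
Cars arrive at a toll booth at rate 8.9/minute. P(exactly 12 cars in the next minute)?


Poisson(λ=8.9): P(X=12) = e^(-λ)×λ^k/k!
= e^(-8.9) × 8.9^12 / 12!
≈ 0.0001363889265 × 246990403565 / 479001600 ≈ 0.070327

P(X=12) ≈ 0.070327 ≈ 7.03%


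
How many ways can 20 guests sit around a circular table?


Circular arrangements of 20 distinct objects: fix one position to break rotational symmetry.
(n-1)! = 19! = 121645100408832000

121645100408832000


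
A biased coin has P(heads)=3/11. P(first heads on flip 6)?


Geometric: P(X=6) = (1-p)^(k-1)×p = (8/11)^5×3/11 = 98304/1771561

P(X=6) = 98304/1771561 ≈ 5.55%


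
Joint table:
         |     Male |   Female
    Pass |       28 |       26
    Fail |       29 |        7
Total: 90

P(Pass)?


P(Pass) = (28+26)/90 = 54/90 = 3/5

P(Pass) = 3/5 ≈ 60.00%


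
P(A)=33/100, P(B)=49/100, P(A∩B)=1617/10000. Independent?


P(A)×P(B) = 1617/10000
P(A∩B) = 1617/10000
Equal ✓ → Independent

Yes, independent


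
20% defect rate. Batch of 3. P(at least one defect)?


P(all good) = (4/5)^3 = 64/125
P(≥1 defect) = 61/125

P = 61/125 ≈ 48.80%


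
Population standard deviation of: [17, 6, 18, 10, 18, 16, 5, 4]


Mean = 94/8 = 47/4
  (17-47/4)²=441/16
  (6-47/4)²=529/16
  (18-47/4)²=625/16
  (10-47/4)²=49/16
  (18-47/4)²=625/16
  (16-47/4)²=289/16
  (5-47/4)²=729/16
  (4-47/4)²=961/16
Σ(x-μ)² = 531/2
σ² = (531/2)/8 = 531/16

σ = √(531/16) ≈ 5.7609


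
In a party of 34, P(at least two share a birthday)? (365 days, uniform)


P(all different) = Π(365-i)/365 for i=0..33
= 0.204683
P(match) = 1 - 0.204683 = 0.795317

P ≈ 0.7953 ≈ 79.53%


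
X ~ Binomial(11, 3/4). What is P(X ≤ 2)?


P(X ≤ 2) = Σ P(X=i) for i=0..2
P(X=0) = 1/4194304
P(X=1) = 33/4194304
P(X=2) = 495/4194304
Sum = 529/4194304

P(X ≤ 2) = 529/4194304 ≈ 0.01%


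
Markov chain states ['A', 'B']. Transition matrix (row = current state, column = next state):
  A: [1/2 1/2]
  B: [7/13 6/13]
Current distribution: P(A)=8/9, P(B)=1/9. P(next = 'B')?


P(next=B) = Σᵢ P(now=i)×P(i→B)
= 8/9×1/2 + 1/9×6/13
= 4/9 + 2/39 = 58/117

P = 58/117 ≈ 0.4957


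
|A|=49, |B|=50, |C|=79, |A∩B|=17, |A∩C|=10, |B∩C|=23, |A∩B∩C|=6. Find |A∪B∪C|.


|A∪B∪C| = 49+50+79-17-10-23+6 = 134

|A∪B∪C| = 134


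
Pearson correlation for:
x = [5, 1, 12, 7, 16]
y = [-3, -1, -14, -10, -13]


n=5, Σx=41, Σy=-41, Σxy=-462, Σx²=475, Σy²=475
r = (5×(-462) - 41×(-41))/√((5×475 - 41²)(5×475 - (-41)²))
= -629/√(694×694) = -629/√481636 ≈ -629/694.0000 ≈ -0.9063

r ≈ -0.9063


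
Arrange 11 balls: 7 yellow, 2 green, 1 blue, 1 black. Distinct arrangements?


11!/(7!×2!×1!×1!) = 3960

3960


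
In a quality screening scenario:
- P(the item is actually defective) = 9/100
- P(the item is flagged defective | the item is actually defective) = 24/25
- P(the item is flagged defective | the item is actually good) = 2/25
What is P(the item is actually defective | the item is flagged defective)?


Using Bayes' theorem:
P(A|B) = P(B|A)·P(A) / P(B)

P(the item is flagged defective) = 24/25 × 9/100 + 2/25 × 91/100
= 54/625 + 91/1250 = 199/1250

P(the item is actually defective|the item is flagged defective) = (54/625) / (199/1250) = 108/199

P(the item is actually defective|the item is flagged defective) = 108/199 ≈ 54.27%


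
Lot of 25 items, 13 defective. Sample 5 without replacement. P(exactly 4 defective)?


Hypergeometric: C(13,4)×C(12,1)/C(25,5)
= 715×12/53130 = 26/161

P(X=4) = 26/161 ≈ 16.15%


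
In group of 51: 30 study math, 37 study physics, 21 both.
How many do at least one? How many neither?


|A∪B| = 30+37-21 = 46
Neither = 51-46 = 5

At least one: 46; Neither: 5


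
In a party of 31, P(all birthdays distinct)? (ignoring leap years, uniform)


P(all different) = Π(365-i)/365 for i=0..30
= (365/365)×(364/365)×...×(335/365)
= 0.269545

P ≈ 0.2695 ≈ 26.95%


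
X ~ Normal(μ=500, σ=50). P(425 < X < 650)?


z₁=(425-500)/50=-1.5, z₂=(650-500)/50=3.0
P = Φ(3.0) - Φ(-1.5) = 0.998650 - 0.066807 = 0.931843 ≈ 0.9318

P(425 < X < 650) ≈ 0.9318


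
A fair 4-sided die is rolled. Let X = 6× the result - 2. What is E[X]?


E[die] = (1+4)/2 = 5/2
E[X] = 6×5/2 - 2 = 13

E[X] = 13


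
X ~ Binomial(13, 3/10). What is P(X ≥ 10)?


P(X ≥ 10) = Σ P(X=i) for i=10..13
P(X=10) = 2896294401/5000000000000
P(X=11) = 338527917/5000000000000
P(X=12) = 48361131/10000000000000
P(X=13) = 1594323/10000000000000
Sum = 651960009/1000000000000

P(X ≥ 10) = 651960009/1000000000000 ≈ 0.07%


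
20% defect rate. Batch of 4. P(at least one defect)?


P(all good) = (4/5)^4 = 256/625
P(≥1 defect) = 369/625

P = 369/625 ≈ 59.04%


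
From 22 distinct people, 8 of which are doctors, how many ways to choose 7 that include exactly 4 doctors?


Choose 4 of the 8 doctors and 3 of the other 14 people:
C(8,4)×C(14,3) = 70×364 = 25480

25480


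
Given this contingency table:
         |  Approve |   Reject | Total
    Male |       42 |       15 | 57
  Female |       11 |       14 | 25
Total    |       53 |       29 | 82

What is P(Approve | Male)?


P(Approve | Male) = 42/(42+15) = 42/57 = 14/19

P(Approve|Male) = 14/19 ≈ 73.68%


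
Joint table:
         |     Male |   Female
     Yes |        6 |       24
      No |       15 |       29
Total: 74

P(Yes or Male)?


P(Yes∨Male) = P(Yes) + P(Male) - P(Yes∧Male)
= (30 + 21 - 6)/74 = 45/74

P = 45/74 ≈ 60.81%


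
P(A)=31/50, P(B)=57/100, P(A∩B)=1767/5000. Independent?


P(A)×P(B) = 1767/5000
P(A∩B) = 1767/5000
Equal ✓ → Independent

Yes, independent


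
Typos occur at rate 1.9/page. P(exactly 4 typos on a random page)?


Poisson(λ=1.9): P(X=4) = e^(-λ)×λ^k/k!
= e^(-1.9) × 1.9^4 / 4!
≈ 0.1495686192 × 13.0321 / 24 ≈ 0.081216

P(X=4) ≈ 0.081216 ≈ 8.12%


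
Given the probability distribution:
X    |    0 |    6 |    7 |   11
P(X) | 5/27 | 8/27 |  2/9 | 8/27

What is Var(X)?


E[X] = 178/27
E[X²] = 1550/27
Var(X) = E[X²] - (E[X])² = 1550/27 - 31684/729 = 10166/729

Var(X) = 10166/729 ≈ 13.9451


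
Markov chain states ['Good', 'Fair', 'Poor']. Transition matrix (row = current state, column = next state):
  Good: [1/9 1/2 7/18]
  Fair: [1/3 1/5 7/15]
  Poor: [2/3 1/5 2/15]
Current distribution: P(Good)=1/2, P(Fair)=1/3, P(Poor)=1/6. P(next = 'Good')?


P(next=Good) = Σᵢ P(now=i)×P(i→Good)
= 1/2×1/9 + 1/3×1/3 + 1/6×2/3
= 1/18 + 1/9 + 1/9 = 5/18

P = 5/18 ≈ 0.2778


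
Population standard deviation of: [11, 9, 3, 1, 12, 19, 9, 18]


Mean = 82/8 = 41/4
  (11-41/4)²=9/16
  (9-41/4)²=25/16
  (3-41/4)²=841/16
  (1-41/4)²=1369/16
  (12-41/4)²=49/16
  (19-41/4)²=1225/16
  (9-41/4)²=25/16
  (18-41/4)²=961/16
Σ(x-μ)² = 563/2
σ² = (563/2)/8 = 563/16

σ = √(563/16) ≈ 5.9319


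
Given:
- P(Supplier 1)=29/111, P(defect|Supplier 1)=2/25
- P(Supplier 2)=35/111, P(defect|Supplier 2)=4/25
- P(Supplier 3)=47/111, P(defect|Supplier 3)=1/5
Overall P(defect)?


P(B) = Σ P(B|Aᵢ)×P(Aᵢ)
  2/25×29/111 = 58/2775
  4/25×35/111 = 28/555
  1/5×47/111 = 47/555
Sum = 433/2775

P(defect) = 433/2775 ≈ 15.60%


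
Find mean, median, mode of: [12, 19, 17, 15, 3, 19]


Sorted: [3, 12, 15, 17, 19, 19]
Mean = 85/6
Median = 16
Freq: {12: 1, 19: 2, 17: 1, 15: 1, 3: 1}
Mode: [19]

Mean=85/6, Median=16, Mode=19


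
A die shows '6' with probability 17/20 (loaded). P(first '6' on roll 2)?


Geometric: P(X=2) = (1-p)^(k-1)×p = (3/20)^1×17/20 = 51/400

P(X=2) = 51/400 ≈ 12.75%


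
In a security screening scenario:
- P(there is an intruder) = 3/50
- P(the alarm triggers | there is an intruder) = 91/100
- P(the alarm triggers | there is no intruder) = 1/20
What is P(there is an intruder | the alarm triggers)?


Using Bayes' theorem:
P(A|B) = P(B|A)·P(A) / P(B)

P(the alarm triggers) = 91/100 × 3/50 + 1/20 × 47/50
= 273/5000 + 47/1000 = 127/1250

P(there is an intruder|the alarm triggers) = (273/5000) / (127/1250) = 273/508

P(there is an intruder|the alarm triggers) = 273/508 ≈ 53.74%


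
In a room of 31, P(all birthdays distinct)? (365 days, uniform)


P(all different) = Π(365-i)/365 for i=0..30
= (365/365)×(364/365)×...×(335/365)
= 0.269545

P ≈ 0.2695 ≈ 26.95%


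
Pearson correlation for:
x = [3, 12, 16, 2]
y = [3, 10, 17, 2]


n=4, Σx=33, Σy=32, Σxy=405, Σx²=413, Σy²=402
r = (4×405 - 33×32)/√((4×413 - 33²)(4×402 - 32²))
= 564/√(563×584) = 564/√328792 ≈ 564/573.4039 ≈ 0.9836

r ≈ 0.9836


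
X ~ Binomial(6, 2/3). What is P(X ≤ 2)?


P(X ≤ 2) = Σ P(X=i) for i=0..2
P(X=0) = 1/729
P(X=1) = 4/243
P(X=2) = 20/243
Sum = 73/729

P(X ≤ 2) = 73/729 ≈ 10.01%


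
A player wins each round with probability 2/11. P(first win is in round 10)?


Geometric: P(X=10) = (1-p)^(k-1)×p = (9/11)^9×2/11 = 774840978/25937424601

P(X=10) = 774840978/25937424601 ≈ 2.99%


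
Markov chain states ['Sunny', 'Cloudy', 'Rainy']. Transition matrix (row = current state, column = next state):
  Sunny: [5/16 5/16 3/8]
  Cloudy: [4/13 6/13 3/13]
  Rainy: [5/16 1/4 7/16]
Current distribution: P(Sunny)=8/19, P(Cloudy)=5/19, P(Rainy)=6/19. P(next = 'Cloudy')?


P(next=Cloudy) = Σᵢ P(now=i)×P(i→Cloudy)
= 8/19×5/16 + 5/19×6/13 + 6/19×1/4
= 5/38 + 30/247 + 3/38 = 82/247

P = 82/247 ≈ 0.3320


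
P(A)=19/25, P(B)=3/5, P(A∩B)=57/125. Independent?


P(A)×P(B) = 57/125
P(A∩B) = 57/125
Equal ✓ → Independent

Yes, independent


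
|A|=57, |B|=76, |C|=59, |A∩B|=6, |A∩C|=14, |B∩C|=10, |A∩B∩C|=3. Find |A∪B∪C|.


|A∪B∪C| = 57+76+59-6-14-10+3 = 165

|A∪B∪C| = 165


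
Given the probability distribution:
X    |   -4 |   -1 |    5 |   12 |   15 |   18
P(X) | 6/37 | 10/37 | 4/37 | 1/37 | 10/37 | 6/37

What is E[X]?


E[X] = Σ x·P(X=x)
= (-4)×(6/37) + (-1)×(10/37) + (5)×(4/37) + (12)×(1/37) + (15)×(10/37) + (18)×(6/37)
= 256/37

E[X] = 256/37


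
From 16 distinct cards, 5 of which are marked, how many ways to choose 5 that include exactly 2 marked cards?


Choose 2 of the 5 marked cards and 3 of the other 11 cards:
C(5,2)×C(11,3) = 10×165 = 1650

1650


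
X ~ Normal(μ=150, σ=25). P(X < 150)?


z = (150-150)/25 = 0.0
P(Z < 0.0) = 0.5000

P(X < 150) ≈ 0.5000


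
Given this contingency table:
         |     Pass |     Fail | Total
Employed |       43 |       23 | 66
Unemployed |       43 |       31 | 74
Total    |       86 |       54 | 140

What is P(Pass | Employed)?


P(Pass | Employed) = 43/(43+23) = 43/66

P(Pass|Employed) = 43/66 ≈ 65.15%


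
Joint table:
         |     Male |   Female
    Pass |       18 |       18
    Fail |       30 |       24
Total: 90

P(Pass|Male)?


P(Pass|Male) = 18/(18+30) = 18/48 = 3/8

P = 3/8 ≈ 37.50%


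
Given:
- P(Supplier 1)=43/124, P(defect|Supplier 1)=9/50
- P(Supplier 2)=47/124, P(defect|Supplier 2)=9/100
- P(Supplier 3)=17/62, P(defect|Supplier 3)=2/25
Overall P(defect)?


P(B) = Σ P(B|Aᵢ)×P(Aᵢ)
  9/50×43/124 = 387/6200
  9/100×47/124 = 423/12400
  2/25×17/62 = 17/775
Sum = 1469/12400

P(defect) = 1469/12400 ≈ 11.85%


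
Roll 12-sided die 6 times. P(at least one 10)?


P(no 10)^6 = (11/12)^6 = 1771561/2985984
P(≥1) = 1 - 1771561/2985984 = 1214423/2985984

P = 1214423/2985984 ≈ 40.67%


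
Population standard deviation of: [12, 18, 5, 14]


Mean = 49/4
  (12-49/4)²=1/16
  (18-49/4)²=529/16
  (5-49/4)²=841/16
  (14-49/4)²=49/16
Σ(x-μ)² = 355/4
σ² = (355/4)/4 = 355/16

σ = √(355/16) ≈ 4.7104


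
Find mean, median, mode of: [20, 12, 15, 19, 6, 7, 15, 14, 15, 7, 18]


Sorted: [6, 7, 7, 12, 14, 15, 15, 15, 18, 19, 20]
Mean = 148/11
Median = 15
Freq: {20: 1, 12: 1, 15: 3, 19: 1, 6: 1, 7: 2, 14: 1, 18: 1}
Mode: [15]

Mean=148/11, Median=15, Mode=15


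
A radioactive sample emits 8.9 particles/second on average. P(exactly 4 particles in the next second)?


Poisson(λ=8.9): P(X=4) = e^(-λ)×λ^k/k!
= e^(-8.9) × 8.9^4 / 4!
≈ 0.0001363889265 × 6274.2241 / 24 ≈ 0.035656

P(X=4) ≈ 0.035656 ≈ 3.57%


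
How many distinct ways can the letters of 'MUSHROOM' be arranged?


Letters: 8, freq: {'M': 2, 'U': 1, 'S': 1, 'H': 1, 'R': 1, 'O': 2}
8!/(2!×1!×1!×1!×1!×2!) = 40320/4 = 10080

10080


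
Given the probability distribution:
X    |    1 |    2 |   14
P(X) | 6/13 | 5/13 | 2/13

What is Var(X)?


E[X] = 44/13
E[X²] = 418/13
Var(X) = E[X²] - (E[X])² = 418/13 - 1936/169 = 3498/169

Var(X) = 3498/169 ≈ 20.6982


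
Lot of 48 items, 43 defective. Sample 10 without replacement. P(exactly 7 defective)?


Hypergeometric: C(43,7)×C(5,3)/C(48,10)
= 32224114×10/6540715896 = 3515/71346

P(X=7) = 3515/71346 ≈ 4.93%


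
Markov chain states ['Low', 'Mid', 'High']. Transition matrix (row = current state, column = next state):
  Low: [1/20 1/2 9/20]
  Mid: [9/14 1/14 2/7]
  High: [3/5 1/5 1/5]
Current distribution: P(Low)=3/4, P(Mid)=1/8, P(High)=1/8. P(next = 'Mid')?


P(next=Mid) = Σᵢ P(now=i)×P(i→Mid)
= 3/4×1/2 + 1/8×1/14 + 1/8×1/5
= 3/8 + 1/112 + 1/40 = 229/560

P = 229/560 ≈ 0.4089


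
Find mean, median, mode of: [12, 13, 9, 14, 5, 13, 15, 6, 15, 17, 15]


Sorted: [5, 6, 9, 12, 13, 13, 14, 15, 15, 15, 17]
Mean = 134/11
Median = 13
Freq: {12: 1, 13: 2, 9: 1, 14: 1, 5: 1, 15: 3, 6: 1, 17: 1}
Mode: [15]

Mean=134/11, Median=13, Mode=15


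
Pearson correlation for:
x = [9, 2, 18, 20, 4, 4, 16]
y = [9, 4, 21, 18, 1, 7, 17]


n=7, Σx=73, Σy=77, Σxy=1131, Σx²=1097, Σy²=1201
r = (7×1131 - 73×77)/√((7×1097 - 73²)(7×1201 - 77²))
= 2296/√(2350×2478) = 2296/√5823300 ≈ 2296/2413.1515 ≈ 0.9515

r ≈ 0.9515


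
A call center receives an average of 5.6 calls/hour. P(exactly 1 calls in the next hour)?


Poisson(λ=5.6): P(X=1) = e^(-λ)×λ^k/k!
= e^(-5.6) × 5.6^1 / 1!
≈ 0.003697863716 × 5.6 / 1 ≈ 0.020708

P(X=1) ≈ 0.020708 ≈ 2.07%


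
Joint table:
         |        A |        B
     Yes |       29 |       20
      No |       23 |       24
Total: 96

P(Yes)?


P(Yes) = (29+20)/96 = 49/96

P(Yes) = 49/96 ≈ 51.04%


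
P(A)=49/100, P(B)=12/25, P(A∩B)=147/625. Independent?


P(A)×P(B) = 147/625
P(A∩B) = 147/625
Equal ✓ → Independent

Yes, independent


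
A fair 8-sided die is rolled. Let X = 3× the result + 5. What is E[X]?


E[die] = (1+8)/2 = 9/2
E[X] = 3×9/2 + 5 = 37/2

E[X] = 37/2


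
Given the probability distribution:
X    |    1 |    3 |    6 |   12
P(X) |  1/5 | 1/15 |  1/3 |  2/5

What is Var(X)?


E[X] = 36/5
E[X²] = 352/5
Var(X) = E[X²] - (E[X])² = 352/5 - 1296/25 = 464/25

Var(X) = 464/25 ≈ 18.5600


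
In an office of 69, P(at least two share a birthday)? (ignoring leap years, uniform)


P(all different) = Π(365-i)/365 for i=0..68
= 0.001036
P(match) = 1 - 0.001036 = 0.998964

P ≈ 0.9990 ≈ 99.90%


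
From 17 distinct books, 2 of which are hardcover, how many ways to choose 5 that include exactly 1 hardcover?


Choose 1 of the 2 hardcovers and 4 of the other 15 books:
C(2,1)×C(15,4) = 2×1365 = 2730

2730


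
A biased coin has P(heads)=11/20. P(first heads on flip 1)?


Geometric: P(X=1) = (1-p)^(k-1)×p = (9/20)^0×11/20 = 11/20

P(X=1) = 11/20 ≈ 55.00%


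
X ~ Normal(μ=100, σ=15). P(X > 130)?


z = (130-100)/15 = 2.0
P(X > 130) = 1 - P(Z ≤ 2.0) = 1 - 0.9772 = 0.0228

P(X > 130) ≈ 0.0228


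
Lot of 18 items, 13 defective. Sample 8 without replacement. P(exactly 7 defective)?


Hypergeometric: C(13,7)×C(5,1)/C(18,8)
= 1716×5/43758 = 10/51

P(X=7) = 10/51 ≈ 19.61%


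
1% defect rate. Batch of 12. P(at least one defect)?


P(all good) = (99/100)^12 = 886384871716129280658801/1000000000000000000000000
P(≥1 defect) = 113615128283870719341199/1000000000000000000000000

P = 113615128283870719341199/1000000000000000000000000 ≈ 11.36%


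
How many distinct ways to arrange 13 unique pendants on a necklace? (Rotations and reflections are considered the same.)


Free circular arrangements: rotations and reflections both identified.
(n-1)!/2 = 12!/2 = 479001600/2 = 239500800

239500800


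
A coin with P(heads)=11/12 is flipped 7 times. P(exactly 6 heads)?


Binomial: P(X=6) = C(7,6)×p^6×(1-p)^1
= 7 × 1771561/2985984 × 1/12 = 12400927/35831808

P(X=6) = 12400927/35831808 ≈ 34.61%


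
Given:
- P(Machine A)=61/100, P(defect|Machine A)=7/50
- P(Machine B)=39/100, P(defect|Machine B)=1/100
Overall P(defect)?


P(B) = Σ P(B|Aᵢ)×P(Aᵢ)
  7/50×61/100 = 427/5000
  1/100×39/100 = 39/10000
Sum = 893/10000

P(defect) = 893/10000 ≈ 8.93%


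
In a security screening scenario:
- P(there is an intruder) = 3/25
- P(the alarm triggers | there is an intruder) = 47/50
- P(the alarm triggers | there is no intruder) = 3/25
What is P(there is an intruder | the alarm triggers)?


Using Bayes' theorem:
P(A|B) = P(B|A)·P(A) / P(B)

P(the alarm triggers) = 47/50 × 3/25 + 3/25 × 22/25
= 141/1250 + 66/625 = 273/1250

P(there is an intruder|the alarm triggers) = (141/1250) / (273/1250) = 47/91

P(there is an intruder|the alarm triggers) = 47/91 ≈ 51.65%


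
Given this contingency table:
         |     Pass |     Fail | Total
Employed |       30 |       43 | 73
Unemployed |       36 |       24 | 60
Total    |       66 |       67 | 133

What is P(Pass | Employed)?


P(Pass | Employed) = 30/(30+43) = 30/73

P(Pass|Employed) = 30/73 ≈ 41.10%


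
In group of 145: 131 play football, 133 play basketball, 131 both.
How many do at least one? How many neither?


|A∪B| = 131+133-131 = 133
Neither = 145-133 = 12

At least one: 133; Neither: 12


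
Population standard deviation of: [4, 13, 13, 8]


Mean = 38/4 = 19/2
  (4-19/2)²=121/4
  (13-19/2)²=49/4
  (13-19/2)²=49/4
  (8-19/2)²=9/4
Σ(x-μ)² = 57
σ² = 57/4

σ = √(57/4) ≈ 3.7749


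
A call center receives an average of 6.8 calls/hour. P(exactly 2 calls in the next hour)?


Poisson(λ=6.8): P(X=2) = e^(-λ)×λ^k/k!
= e^(-6.8) × 6.8^2 / 2!
≈ 0.001113775148 × 46.24 / 2 ≈ 0.025750

P(X=2) ≈ 0.025750 ≈ 2.58%


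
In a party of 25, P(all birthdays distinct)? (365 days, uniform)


P(all different) = Π(365-i)/365 for i=0..24
= (365/365)×(364/365)×...×(341/365)
= 0.431300

P ≈ 0.4313 ≈ 43.13%


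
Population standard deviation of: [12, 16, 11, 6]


Mean = 45/4
  (12-45/4)²=9/16
  (16-45/4)²=361/16
  (11-45/4)²=1/16
  (6-45/4)²=441/16
Σ(x-μ)² = 203/4
σ² = (203/4)/4 = 203/16

σ = √(203/16) ≈ 3.5620


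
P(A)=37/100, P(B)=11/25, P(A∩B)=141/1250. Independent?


P(A)×P(B) = 407/2500
P(A∩B) = 141/1250
Not equal → NOT independent

No, not independent


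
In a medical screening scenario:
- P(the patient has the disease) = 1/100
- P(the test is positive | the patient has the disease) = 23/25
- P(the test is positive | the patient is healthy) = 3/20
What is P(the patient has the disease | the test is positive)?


Using Bayes' theorem:
P(A|B) = P(B|A)·P(A) / P(B)

P(the test is positive) = 23/25 × 1/100 + 3/20 × 99/100
= 23/2500 + 297/2000 = 1577/10000

P(the patient has the disease|the test is positive) = (23/2500) / (1577/10000) = 92/1577

P(the patient has the disease|the test is positive) = 92/1577 ≈ 5.83%


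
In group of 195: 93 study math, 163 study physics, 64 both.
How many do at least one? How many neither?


|A∪B| = 93+163-64 = 192
Neither = 195-192 = 3

At least one: 192; Neither: 3


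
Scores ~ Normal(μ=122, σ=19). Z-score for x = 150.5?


z = (x - μ)/σ = (150.5 - 122)/19 = 1.5

z = 1.5


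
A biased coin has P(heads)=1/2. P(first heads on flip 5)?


Geometric: P(X=5) = (1-p)^(k-1)×p = (1/2)^4×1/2 = 1/32

P(X=5) = 1/32 ≈ 3.12%


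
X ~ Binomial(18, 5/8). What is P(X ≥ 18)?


P(X ≥ 18) = Σ P(X=i) for i=18..18
P(X=18) = 3814697265625/18014398509481984
Sum = 3814697265625/18014398509481984

P(X ≥ 18) = 3814697265625/18014398509481984 ≈ 0.02%


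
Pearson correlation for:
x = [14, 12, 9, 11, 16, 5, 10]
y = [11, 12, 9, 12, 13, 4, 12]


n=7, Σx=77, Σy=73, Σxy=859, Σx²=923, Σy²=819
r = (7×859 - 77×73)/√((7×923 - 77²)(7×819 - 73²))
= 392/√(532×404) = 392/√214928 ≈ 392/463.6033 ≈ 0.8456

r ≈ 0.8456


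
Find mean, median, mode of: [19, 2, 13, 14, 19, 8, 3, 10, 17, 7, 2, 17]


Sorted: [2, 2, 3, 7, 8, 10, 13, 14, 17, 17, 19, 19]
Mean = 131/12
Median = 23/2
Freq: {19: 2, 2: 2, 13: 1, 14: 1, 8: 1, 3: 1, 10: 1, 17: 2, 7: 1}
Mode: [2, 17, 19]

Mean=131/12, Median=23/2, Mode=[2, 17, 19]


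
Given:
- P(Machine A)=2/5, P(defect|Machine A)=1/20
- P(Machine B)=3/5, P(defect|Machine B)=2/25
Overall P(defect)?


P(B) = Σ P(B|Aᵢ)×P(Aᵢ)
  1/20×2/5 = 1/50
  2/25×3/5 = 6/125
Sum = 17/250

P(defect) = 17/250 ≈ 6.80%


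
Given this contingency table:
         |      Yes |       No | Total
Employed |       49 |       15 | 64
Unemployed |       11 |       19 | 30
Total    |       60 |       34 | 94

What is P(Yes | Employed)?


P(Yes | Employed) = 49/(49+15) = 49/64

P(Yes|Employed) = 49/64 ≈ 76.56%


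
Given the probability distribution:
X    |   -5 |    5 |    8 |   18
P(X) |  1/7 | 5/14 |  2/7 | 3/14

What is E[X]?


E[X] = Σ x·P(X=x)
= (-5)×(1/7) + (5)×(5/14) + (8)×(2/7) + (18)×(3/14)
= 101/14

E[X] = 101/14


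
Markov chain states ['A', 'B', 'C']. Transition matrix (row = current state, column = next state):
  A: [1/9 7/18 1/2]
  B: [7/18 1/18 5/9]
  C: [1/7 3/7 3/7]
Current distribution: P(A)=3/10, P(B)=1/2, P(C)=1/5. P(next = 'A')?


P(next=A) = Σᵢ P(now=i)×P(i→A)
= 3/10×1/9 + 1/2×7/18 + 1/5×1/7
= 1/30 + 7/36 + 1/35 = 323/1260

P = 323/1260 ≈ 0.2563


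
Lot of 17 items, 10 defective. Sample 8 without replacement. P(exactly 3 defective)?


Hypergeometric: C(10,3)×C(7,5)/C(17,8)
= 120×21/24310 = 252/2431

P(X=3) = 252/2431 ≈ 10.37%


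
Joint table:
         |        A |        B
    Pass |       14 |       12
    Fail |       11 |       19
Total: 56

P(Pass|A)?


P(Pass|A) = 14/(14+11) = 14/25

P = 14/25 ≈ 56.00%


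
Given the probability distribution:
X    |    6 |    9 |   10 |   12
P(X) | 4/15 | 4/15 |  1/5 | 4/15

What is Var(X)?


E[X] = 46/5
E[X²] = 448/5
Var(X) = E[X²] - (E[X])² = 448/5 - 2116/25 = 124/25

Var(X) = 124/25 ≈ 4.9600


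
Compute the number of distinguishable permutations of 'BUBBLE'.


Letters: 6, freq: {'B': 3, 'U': 1, 'L': 1, 'E': 1}
6!/(3!×1!×1!×1!) = 720/6 = 120

120


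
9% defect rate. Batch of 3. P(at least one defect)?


P(all good) = (91/100)^3 = 753571/1000000
P(≥1 defect) = 246429/1000000

P = 246429/1000000 ≈ 24.64%


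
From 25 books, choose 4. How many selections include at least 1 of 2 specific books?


Complement: C(25,4) - C(23,4) = 12650 - 8855 = 3795

3795


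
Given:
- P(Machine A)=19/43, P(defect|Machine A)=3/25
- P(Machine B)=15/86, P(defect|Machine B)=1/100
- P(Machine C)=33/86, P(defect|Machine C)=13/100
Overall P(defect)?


P(B) = Σ P(B|Aᵢ)×P(Aᵢ)
  3/25×19/43 = 57/1075
  1/100×15/86 = 3/1720
  13/100×33/86 = 429/8600
Sum = 9/86

P(defect) = 9/86 ≈ 10.47%


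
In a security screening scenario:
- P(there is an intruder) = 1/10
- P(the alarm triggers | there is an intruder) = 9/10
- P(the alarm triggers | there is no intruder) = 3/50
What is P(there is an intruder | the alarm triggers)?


Using Bayes' theorem:
P(A|B) = P(B|A)·P(A) / P(B)

P(the alarm triggers) = 9/10 × 1/10 + 3/50 × 9/10
= 9/100 + 27/500 = 18/125

P(there is an intruder|the alarm triggers) = (9/100) / (18/125) = 5/8

P(there is an intruder|the alarm triggers) = 5/8 ≈ 62.50%


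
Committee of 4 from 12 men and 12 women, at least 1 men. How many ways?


Count by #men:
  1M,3W: C(12,1)×C(12,3)=2640
  2M,2W: C(12,2)×C(12,2)=4356
  3M,1W: C(12,3)×C(12,1)=2640
  4M,0W: C(12,4)×C(12,0)=495
Total = 10131

10131


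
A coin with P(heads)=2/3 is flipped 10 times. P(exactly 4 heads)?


Binomial: P(X=4) = C(10,4)×p^4×(1-p)^6
= 210 × 16/81 × 1/729 = 1120/19683

P(X=4) = 1120/19683 ≈ 5.69%


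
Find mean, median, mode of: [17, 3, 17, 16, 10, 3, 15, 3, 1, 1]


Sorted: [1, 1, 3, 3, 3, 10, 15, 16, 17, 17]
Mean = 86/10 = 43/5
Median = 13/2
Freq: {17: 2, 3: 3, 16: 1, 10: 1, 15: 1, 1: 2}
Mode: [3]

Mean=43/5, Median=13/2, Mode=3


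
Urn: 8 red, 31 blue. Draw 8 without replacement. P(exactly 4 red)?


Hypergeometric: C(8,4)×C(31,4)/C(39,8)
= 70×31465/61523748 = 1101275/30761874

P(X=4) = 1101275/30761874 ≈ 3.58%


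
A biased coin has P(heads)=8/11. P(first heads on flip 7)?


Geometric: P(X=7) = (1-p)^(k-1)×p = (3/11)^6×8/11 = 5832/19487171

P(X=7) = 5832/19487171 ≈ 0.03%


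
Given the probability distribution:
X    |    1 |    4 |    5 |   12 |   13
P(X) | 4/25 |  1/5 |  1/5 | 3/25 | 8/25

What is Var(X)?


E[X] = 189/25
E[X²] = 1993/25
Var(X) = E[X²] - (E[X])² = 1993/25 - 35721/625 = 14104/625

Var(X) = 14104/625 ≈ 22.5664


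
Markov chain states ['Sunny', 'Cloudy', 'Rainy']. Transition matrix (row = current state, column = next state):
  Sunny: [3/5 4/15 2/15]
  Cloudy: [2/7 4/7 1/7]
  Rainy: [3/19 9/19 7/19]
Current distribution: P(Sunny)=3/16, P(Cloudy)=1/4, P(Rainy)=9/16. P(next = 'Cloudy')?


P(next=Cloudy) = Σᵢ P(now=i)×P(i→Cloudy)
= 3/16×4/15 + 1/4×4/7 + 9/16×9/19
= 1/20 + 1/7 + 81/304 = 4887/10640

P = 4887/10640 ≈ 0.4593


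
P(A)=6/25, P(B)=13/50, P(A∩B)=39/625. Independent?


P(A)×P(B) = 39/625
P(A∩B) = 39/625
Equal ✓ → Independent

Yes, independent


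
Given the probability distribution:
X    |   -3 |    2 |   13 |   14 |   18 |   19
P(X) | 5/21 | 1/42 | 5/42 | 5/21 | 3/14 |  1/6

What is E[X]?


E[X] = Σ x·P(X=x)
= (-3)×(5/21) + (2)×(1/42) + (13)×(5/42) + (14)×(5/21) + (18)×(3/14) + (19)×(1/6)
= 236/21

E[X] = 236/21


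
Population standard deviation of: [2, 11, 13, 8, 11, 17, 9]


Mean = 71/7
  (2-71/7)²=3249/49
  (11-71/7)²=36/49
  (13-71/7)²=400/49
  (8-71/7)²=225/49
  (11-71/7)²=36/49
  (17-71/7)²=2304/49
  (9-71/7)²=64/49
Σ(x-μ)² = 902/7
σ² = (902/7)/7 = 902/49

σ = √(902/49) ≈ 4.2905


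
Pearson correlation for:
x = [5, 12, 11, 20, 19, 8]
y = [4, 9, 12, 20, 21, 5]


n=6, Σx=75, Σy=71, Σxy=1099, Σx²=1115, Σy²=1107
r = (6×1099 - 75×71)/√((6×1115 - 75²)(6×1107 - 71²))
= 1269/√(1065×1601) = 1269/√1705065 ≈ 1269/1305.7814 ≈ 0.9718

r ≈ 0.9718


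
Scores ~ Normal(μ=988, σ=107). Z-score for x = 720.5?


z = (x - μ)/σ = (720.5 - 988)/107 = -2.5

z = -2.5


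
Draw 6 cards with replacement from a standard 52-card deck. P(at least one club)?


P(not a club) = 39/52 = 3/4
P(none in 6 draws) = (3/4)^6 = 729/4096
P(≥1 club) = 1 - 729/4096 = 3367/4096

P = 3367/4096 ≈ 82.20%


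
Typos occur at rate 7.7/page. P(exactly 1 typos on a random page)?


Poisson(λ=7.7): P(X=1) = e^(-λ)×λ^k/k!
= e^(-7.7) × 7.7^1 / 1!
≈ 0.0004528271829 × 7.7 / 1 ≈ 0.003487

P(X=1) ≈ 0.003487 ≈ 0.35%


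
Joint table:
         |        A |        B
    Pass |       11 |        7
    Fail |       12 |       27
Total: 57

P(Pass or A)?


P(Pass∨A) = P(Pass) + P(A) - P(Pass∧A)
= (18 + 23 - 11)/57 = 30/57 = 10/19

P = 10/19 ≈ 52.63%


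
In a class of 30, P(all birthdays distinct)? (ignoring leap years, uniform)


P(all different) = Π(365-i)/365 for i=0..29
= (365/365)×(364/365)×...×(336/365)
= 0.293684

P ≈ 0.2937 ≈ 29.37%


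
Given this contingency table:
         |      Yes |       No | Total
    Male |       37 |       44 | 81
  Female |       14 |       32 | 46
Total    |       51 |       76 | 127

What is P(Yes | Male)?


P(Yes | Male) = 37/(37+44) = 37/81

P(Yes|Male) = 37/81 ≈ 45.68%


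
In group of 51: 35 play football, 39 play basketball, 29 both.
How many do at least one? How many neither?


|A∪B| = 35+39-29 = 45
Neither = 51-45 = 6

At least one: 45; Neither: 6


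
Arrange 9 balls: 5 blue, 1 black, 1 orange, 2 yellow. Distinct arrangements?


9!/(5!×1!×1!×2!) = 1512

1512


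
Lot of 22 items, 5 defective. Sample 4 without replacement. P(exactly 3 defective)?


Hypergeometric: C(5,3)×C(17,1)/C(22,4)
= 10×17/7315 = 34/1463

P(X=3) = 34/1463 ≈ 2.32%


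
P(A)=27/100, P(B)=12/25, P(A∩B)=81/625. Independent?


P(A)×P(B) = 81/625
P(A∩B) = 81/625
Equal ✓ → Independent

Yes, independent


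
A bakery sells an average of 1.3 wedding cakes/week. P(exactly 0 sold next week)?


Poisson(λ=1.3): P(X=0) = e^(-λ)×λ^k/k!
= e^(-1.3) × 1.3^0 / 0!
≈ 0.272531793 × 1 / 1 ≈ 0.272532

P(X=0) ≈ 0.272532 ≈ 27.25%


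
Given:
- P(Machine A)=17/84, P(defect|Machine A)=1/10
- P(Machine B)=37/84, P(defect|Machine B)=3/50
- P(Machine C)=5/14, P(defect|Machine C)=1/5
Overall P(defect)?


P(B) = Σ P(B|Aᵢ)×P(Aᵢ)
  1/10×17/84 = 17/840
  3/50×37/84 = 37/1400
  1/5×5/14 = 1/14
Sum = 62/525

P(defect) = 62/525 ≈ 11.81%


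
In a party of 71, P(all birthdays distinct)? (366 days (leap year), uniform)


P(all different) = Π(366-i)/366 for i=0..70
= (366/366)×(365/366)×...×(296/366)
= 0.000694

P ≈ 0.0007 ≈ 0.07%


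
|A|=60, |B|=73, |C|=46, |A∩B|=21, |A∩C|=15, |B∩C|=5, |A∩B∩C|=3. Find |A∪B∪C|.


|A∪B∪C| = 60+73+46-21-15-5+3 = 141

|A∪B∪C| = 141


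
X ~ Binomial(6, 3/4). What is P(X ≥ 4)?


P(X ≥ 4) = Σ P(X=i) for i=4..6
P(X=4) = 1215/4096
P(X=5) = 729/2048
P(X=6) = 729/4096
Sum = 1701/2048

P(X ≥ 4) = 1701/2048 ≈ 83.06%


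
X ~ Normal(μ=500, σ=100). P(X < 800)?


z = (800-500)/100 = 3.0
P(Z < 3.0) = 0.9987

P(X < 800) ≈ 0.9987


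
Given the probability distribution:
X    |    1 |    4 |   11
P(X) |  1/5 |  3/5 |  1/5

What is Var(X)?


E[X] = 24/5
E[X²] = 34
Var(X) = E[X²] - (E[X])² = 34 - 576/25 = 274/25

Var(X) = 274/25 ≈ 10.9600


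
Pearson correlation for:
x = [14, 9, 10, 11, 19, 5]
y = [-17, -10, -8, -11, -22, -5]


n=6, Σx=68, Σy=-73, Σxy=-972, Σx²=884, Σy²=1083
r = (6×(-972) - 68×(-73))/√((6×884 - 68²)(6×1083 - (-73)²))
= -868/√(680×1169) = -868/√794920 ≈ -868/891.5829 ≈ -0.9735

r ≈ -0.9735


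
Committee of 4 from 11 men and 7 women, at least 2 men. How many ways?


Count by #men:
  2M,2W: C(11,2)×C(7,2)=1155
  3M,1W: C(11,3)×C(7,1)=1155
  4M,0W: C(11,4)×C(7,0)=330
Total = 2640

2640


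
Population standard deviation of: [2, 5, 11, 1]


Mean = 19/4
  (2-19/4)²=121/16
  (5-19/4)²=1/16
  (11-19/4)²=625/16
  (1-19/4)²=225/16
Σ(x-μ)² = 243/4
σ² = (243/4)/4 = 243/16

σ = √(243/16) ≈ 3.8971


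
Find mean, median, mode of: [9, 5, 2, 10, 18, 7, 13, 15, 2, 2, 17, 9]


Sorted: [2, 2, 2, 5, 7, 9, 9, 10, 13, 15, 17, 18]
Mean = 109/12
Median = 9
Freq: {9: 2, 5: 1, 2: 3, 10: 1, 18: 1, 7: 1, 13: 1, 15: 1, 17: 1}
Mode: [2]

Mean=109/12, Median=9, Mode=2


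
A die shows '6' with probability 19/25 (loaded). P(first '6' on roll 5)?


Geometric: P(X=5) = (1-p)^(k-1)×p = (6/25)^4×19/25 = 24624/9765625

P(X=5) = 24624/9765625 ≈ 0.25%


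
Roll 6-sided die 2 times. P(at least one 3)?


P(no 3)^2 = (5/6)^2 = 25/36
P(≥1) = 1 - 25/36 = 11/36

P = 11/36 ≈ 30.56%


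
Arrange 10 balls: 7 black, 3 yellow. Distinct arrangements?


10!/(7!×3!) = 120

120


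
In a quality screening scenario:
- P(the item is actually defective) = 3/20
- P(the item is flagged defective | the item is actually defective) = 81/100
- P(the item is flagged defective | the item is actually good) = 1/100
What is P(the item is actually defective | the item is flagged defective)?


Using Bayes' theorem:
P(A|B) = P(B|A)·P(A) / P(B)

P(the item is flagged defective) = 81/100 × 3/20 + 1/100 × 17/20
= 243/2000 + 17/2000 = 13/100

P(the item is actually defective|the item is flagged defective) = (243/2000) / (13/100) = 243/260

P(the item is actually defective|the item is flagged defective) = 243/260 ≈ 93.46%


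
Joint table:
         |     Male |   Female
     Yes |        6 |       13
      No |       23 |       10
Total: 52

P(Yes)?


P(Yes) = (6+13)/52 = 19/52

P(Yes) = 19/52 ≈ 36.54%


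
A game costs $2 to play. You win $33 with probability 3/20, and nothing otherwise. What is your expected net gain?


E[gain] = (33-2)×3/20 + (-2)×17/20
= 93/20 - 17/10 = 59/20

Expected net gain = $59/20 ≈ $2.95
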